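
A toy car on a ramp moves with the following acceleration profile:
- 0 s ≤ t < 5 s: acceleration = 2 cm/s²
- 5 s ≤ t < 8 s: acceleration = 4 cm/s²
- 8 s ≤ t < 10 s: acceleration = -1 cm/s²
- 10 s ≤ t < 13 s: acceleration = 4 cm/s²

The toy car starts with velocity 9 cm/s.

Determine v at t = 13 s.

Δv equals the area under the a-t graph; then v = v₀ + Δv.
0–5 s: 2 × 5 = 10 cm/s
5–8 s: 4 × 3 = 12 cm/s
8–10 s: -1 × 2 = -2 cm/s
10–13 s: 4 × 3 = 12 cm/s
Δv = 32 cm/s, so v(13) = 9 + (32) = 41 cm/s.

41 cm/s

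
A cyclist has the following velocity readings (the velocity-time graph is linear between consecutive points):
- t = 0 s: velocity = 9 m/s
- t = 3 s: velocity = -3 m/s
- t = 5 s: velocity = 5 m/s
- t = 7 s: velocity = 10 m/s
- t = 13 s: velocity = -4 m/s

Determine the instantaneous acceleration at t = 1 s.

-4 m/s²

Acceleration is the slope of the v-t graph on 0–3 s: (-3 − 9)/(3 − 0) = -4 m/s².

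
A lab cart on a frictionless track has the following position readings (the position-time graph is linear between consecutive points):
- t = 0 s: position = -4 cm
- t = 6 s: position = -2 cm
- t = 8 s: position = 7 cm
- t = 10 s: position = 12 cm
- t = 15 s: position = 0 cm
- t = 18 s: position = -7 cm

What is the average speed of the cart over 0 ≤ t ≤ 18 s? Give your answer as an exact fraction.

35/18 cm/s

Average speed = (total path length)/(elapsed time); on a piecewise-linear x-t graph the path length is Σ|Δx|.
0–6 s: |Δx| = |-2 − -4| = 2 cm
6–8 s: |Δx| = |7 − -2| = 9 cm
8–10 s: |Δx| = |12 − 7| = 5 cm
10–15 s: |Δx| = |0 − 12| = 12 cm
15–18 s: |Δx| = |-7 − 0| = 7 cm
Total path = 35 cm; average speed = 35/18 = 35/18 cm/s.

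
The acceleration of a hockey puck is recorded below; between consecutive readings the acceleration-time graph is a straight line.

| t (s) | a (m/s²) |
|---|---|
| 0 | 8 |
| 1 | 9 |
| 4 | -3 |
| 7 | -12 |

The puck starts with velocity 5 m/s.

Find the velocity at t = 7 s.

Δv equals the area under the a-t graph; then v = v₀ + Δv.
0–1 s: ½(8 + 9)(1) = 8.5 m/s
1–4 s: ½(9 + -3)(3) = 9 m/s
4–7 s: ½(-3 + -12)(3) = -22.5 m/s
Δv = -5 m/s, so v(7) = 5 + (-5) = 0 m/s.

0 m/s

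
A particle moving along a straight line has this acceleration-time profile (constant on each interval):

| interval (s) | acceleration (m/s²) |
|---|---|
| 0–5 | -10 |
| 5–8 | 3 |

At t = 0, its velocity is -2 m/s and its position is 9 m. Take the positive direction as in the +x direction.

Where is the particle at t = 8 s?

-268.5 m

On each constant-a segment, Δv = aΔt and Δx = v₀Δt + ½aΔt²; chain segment to segment.
0–5 s: v starts -2 m/s; Δx = -2·5 + ½·-10·5² = -135 m; v ends -52 m/s.
5–8 s: v starts -52 m/s; Δx = -52·3 + ½·3·3² = -142.5 m; v ends -43 m/s.
x(8) = 9 + Σ Δx = -268.5 m.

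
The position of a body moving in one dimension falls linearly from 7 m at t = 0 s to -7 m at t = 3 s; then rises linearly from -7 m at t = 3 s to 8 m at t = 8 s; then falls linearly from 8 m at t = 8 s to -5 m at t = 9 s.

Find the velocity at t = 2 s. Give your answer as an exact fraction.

-14/3 m/s

Velocity is the slope of the x-t graph on 0–3 s: (-7 − 7)/(3 − 0) = -14/3 m/s.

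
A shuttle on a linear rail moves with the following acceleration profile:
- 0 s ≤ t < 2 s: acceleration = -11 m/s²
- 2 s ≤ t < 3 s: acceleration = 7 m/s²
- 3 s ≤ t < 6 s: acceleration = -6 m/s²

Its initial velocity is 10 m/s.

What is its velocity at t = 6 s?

-23 m/s

Δv equals the area under the a-t graph; then v = v₀ + Δv.
0–2 s: -11 × 2 = -22 m/s
2–3 s: 7 × 1 = 7 m/s
3–6 s: -6 × 3 = -18 m/s
Δv = -33 m/s, so v(6) = 10 + (-33) = -23 m/s.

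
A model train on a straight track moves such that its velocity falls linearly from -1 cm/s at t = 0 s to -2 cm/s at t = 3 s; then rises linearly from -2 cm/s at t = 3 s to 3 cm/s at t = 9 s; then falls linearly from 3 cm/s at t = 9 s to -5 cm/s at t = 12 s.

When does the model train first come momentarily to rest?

v changes sign on 3–9 s (from -2 to 3); the graph is linear there, so v = 0 at t = 3 + (2)·(9 − 3)/(3 − -2) = 5.4 s.

t = 5.4 s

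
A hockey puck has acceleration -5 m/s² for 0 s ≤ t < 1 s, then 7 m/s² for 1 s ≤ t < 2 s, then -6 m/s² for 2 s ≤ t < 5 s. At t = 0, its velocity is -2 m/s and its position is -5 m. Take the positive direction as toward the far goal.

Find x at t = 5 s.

-40 m

On each constant-a segment, Δv = aΔt and Δx = v₀Δt + ½aΔt²; chain segment to segment.
0–1 s: v starts -2 m/s; Δx = -2·1 + ½·-5·1² = -4.5 m; v ends -7 m/s.
1–2 s: v starts -7 m/s; Δx = -7·1 + ½·7·1² = -3.5 m; v ends 0 m/s.
2–5 s: v starts 0 m/s; Δx = 0·3 + ½·-6·3² = -27 m; v ends -18 m/s.
x(5) = -5 + Σ Δx = -40 m.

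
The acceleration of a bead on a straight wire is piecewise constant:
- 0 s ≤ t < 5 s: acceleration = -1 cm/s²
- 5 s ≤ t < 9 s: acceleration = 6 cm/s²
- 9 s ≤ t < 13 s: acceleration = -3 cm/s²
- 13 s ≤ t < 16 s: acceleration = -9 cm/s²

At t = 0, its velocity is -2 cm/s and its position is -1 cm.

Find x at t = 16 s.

On each constant-a segment, Δv = aΔt and Δx = v₀Δt + ½aΔt²; chain segment to segment.
0–5 s: v starts -2 cm/s; Δx = -2·5 + ½·-1·5² = -22.5 cm; v ends -7 cm/s.
5–9 s: v starts -7 cm/s; Δx = -7·4 + ½·6·4² = 20 cm; v ends 17 cm/s.
9–13 s: v starts 17 cm/s; Δx = 17·4 + ½·-3·4² = 44 cm; v ends 5 cm/s.
13–16 s: v starts 5 cm/s; Δx = 5·3 + ½·-9·3² = -25.5 cm; v ends -22 cm/s.
x(16) = -1 + Σ Δx = 15 cm.

15 cm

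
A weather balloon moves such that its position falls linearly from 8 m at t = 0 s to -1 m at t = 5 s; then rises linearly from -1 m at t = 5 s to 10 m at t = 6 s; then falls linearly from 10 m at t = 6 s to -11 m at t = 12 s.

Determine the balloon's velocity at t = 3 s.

-1.8 m/s

Velocity is the slope of the x-t graph on 0–5 s: (-1 − 8)/(5 − 0) = -1.8 m/s.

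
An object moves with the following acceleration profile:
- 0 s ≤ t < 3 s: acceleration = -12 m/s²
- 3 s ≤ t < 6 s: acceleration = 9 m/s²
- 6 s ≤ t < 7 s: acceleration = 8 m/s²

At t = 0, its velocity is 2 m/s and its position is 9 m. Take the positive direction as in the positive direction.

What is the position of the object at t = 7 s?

On each constant-a segment, Δv = aΔt and Δx = v₀Δt + ½aΔt²; chain segment to segment.
0–3 s: v starts 2 m/s; Δx = 2·3 + ½·-12·3² = -48 m; v ends -34 m/s.
3–6 s: v starts -34 m/s; Δx = -34·3 + ½·9·3² = -61.5 m; v ends -7 m/s.
6–7 s: v starts -7 m/s; Δx = -7·1 + ½·8·1² = -3 m; v ends 1 m/s.
x(7) = 9 + Σ Δx = -103.5 m.

-103.5 m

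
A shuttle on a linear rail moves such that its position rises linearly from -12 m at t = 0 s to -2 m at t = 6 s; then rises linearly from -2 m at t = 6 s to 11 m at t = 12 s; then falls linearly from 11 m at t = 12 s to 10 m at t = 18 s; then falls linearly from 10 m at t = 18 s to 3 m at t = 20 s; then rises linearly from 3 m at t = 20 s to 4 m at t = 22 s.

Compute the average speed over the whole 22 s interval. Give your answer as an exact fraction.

Average speed = (total path length)/(elapsed time); on a piecewise-linear x-t graph the path length is Σ|Δx|.
0–6 s: |Δx| = |-2 − -12| = 10 m
6–12 s: |Δx| = |11 − -2| = 13 m
12–18 s: |Δx| = |10 − 11| = 1 m
18–20 s: |Δx| = |3 − 10| = 7 m
20–22 s: |Δx| = |4 − 3| = 1 m
Total path = 32 m; average speed = 32/22 = 16/11 m/s.

16/11 m/s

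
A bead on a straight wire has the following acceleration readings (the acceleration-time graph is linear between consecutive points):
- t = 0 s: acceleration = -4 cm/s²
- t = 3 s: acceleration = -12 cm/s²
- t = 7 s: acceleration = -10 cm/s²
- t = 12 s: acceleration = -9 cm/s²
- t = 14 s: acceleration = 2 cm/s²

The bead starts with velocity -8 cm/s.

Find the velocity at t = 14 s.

Δv equals the area under the a-t graph; then v = v₀ + Δv.
0–3 s: ½(-4 + -12)(3) = -24 cm/s
3–7 s: ½(-12 + -10)(4) = -44 cm/s
7–12 s: ½(-10 + -9)(5) = -47.5 cm/s
12–14 s: ½(-9 + 2)(2) = -7 cm/s
Δv = -122.5 cm/s, so v(14) = -8 + (-122.5) = -130.5 cm/s.

-130.5 cm/s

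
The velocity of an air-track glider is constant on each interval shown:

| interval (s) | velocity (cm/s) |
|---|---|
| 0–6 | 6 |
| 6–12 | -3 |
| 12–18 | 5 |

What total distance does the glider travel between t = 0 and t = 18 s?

84 cm

Distance (not displacement) is the total path length: add the absolute areas under v-t.
0–6 s: |6| × 6 = 36 cm
6–12 s: |-3| × 6 = 18 cm
12–18 s: |5| × 6 = 30 cm
Total distance = 84 cm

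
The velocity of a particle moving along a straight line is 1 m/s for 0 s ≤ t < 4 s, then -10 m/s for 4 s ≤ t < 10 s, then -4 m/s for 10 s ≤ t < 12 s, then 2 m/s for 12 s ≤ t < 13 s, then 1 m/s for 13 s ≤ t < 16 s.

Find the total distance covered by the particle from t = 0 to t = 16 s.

77 m

Total distance travelled is ∫|v| dt — sum the magnitudes of each area piece.
0–4 s: |1| × 4 = 4 m
4–10 s: |-10| × 6 = 60 m
10–12 s: |-4| × 2 = 8 m
12–13 s: |2| × 1 = 2 m
13–16 s: |1| × 3 = 3 m
Total distance = 77 m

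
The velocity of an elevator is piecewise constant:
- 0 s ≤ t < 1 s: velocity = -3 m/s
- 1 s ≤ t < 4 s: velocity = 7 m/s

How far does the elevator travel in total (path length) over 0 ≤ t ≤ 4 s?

Total distance travelled is ∫|v| dt — sum the magnitudes of each area piece.
0–1 s: |-3| × 1 = 3 m
1–4 s: |7| × 3 = 21 m
Total distance = 24 m

24 m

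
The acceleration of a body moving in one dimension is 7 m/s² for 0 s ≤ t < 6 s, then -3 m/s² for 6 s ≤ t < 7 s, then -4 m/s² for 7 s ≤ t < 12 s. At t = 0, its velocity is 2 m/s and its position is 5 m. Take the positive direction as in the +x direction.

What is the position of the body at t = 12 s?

340.5 m

On each constant-a segment, Δv = aΔt and Δx = v₀Δt + ½aΔt²; chain segment to segment.
0–6 s: v starts 2 m/s; Δx = 2·6 + ½·7·6² = 138 m; v ends 44 m/s.
6–7 s: v starts 44 m/s; Δx = 44·1 + ½·-3·1² = 42.5 m; v ends 41 m/s.
7–12 s: v starts 41 m/s; Δx = 41·5 + ½·-4·5² = 155 m; v ends 21 m/s.
x(12) = 5 + Σ Δx = 340.5 m.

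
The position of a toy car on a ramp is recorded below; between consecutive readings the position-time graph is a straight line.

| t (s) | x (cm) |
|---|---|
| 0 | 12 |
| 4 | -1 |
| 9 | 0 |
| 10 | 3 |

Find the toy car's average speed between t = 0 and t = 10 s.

Average speed = (total path length)/(elapsed time); on a piecewise-linear x-t graph the path length is Σ|Δx|.
0–4 s: |Δx| = |-1 − 12| = 13 cm
4–9 s: |Δx| = |0 − -1| = 1 cm
9–10 s: |Δx| = |3 − 0| = 3 cm
Total path = 17 cm; average speed = 17/10 = 1.7 cm/s.

1.7 cm/s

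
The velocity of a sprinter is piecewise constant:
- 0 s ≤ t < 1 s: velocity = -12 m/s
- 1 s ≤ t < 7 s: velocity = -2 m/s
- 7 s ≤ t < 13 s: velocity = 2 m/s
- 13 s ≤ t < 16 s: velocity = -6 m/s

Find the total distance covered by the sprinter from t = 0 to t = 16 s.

Total distance travelled is ∫|v| dt — sum the magnitudes of each area piece.
0–1 s: |-12| × 1 = 12 m
1–7 s: |-2| × 6 = 12 m
7–13 s: |2| × 6 = 12 m
13–16 s: |-6| × 3 = 18 m
Total distance = 54 m

54 m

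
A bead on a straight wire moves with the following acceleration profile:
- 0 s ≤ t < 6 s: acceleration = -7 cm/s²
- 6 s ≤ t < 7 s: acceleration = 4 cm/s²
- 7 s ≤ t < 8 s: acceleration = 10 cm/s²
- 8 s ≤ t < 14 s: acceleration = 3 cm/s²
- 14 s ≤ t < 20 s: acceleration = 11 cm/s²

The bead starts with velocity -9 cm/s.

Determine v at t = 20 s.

47 cm/s

Δv equals the area under the a-t graph; then v = v₀ + Δv.
0–6 s: -7 × 6 = -42 cm/s
6–7 s: 4 × 1 = 4 cm/s
7–8 s: 10 × 1 = 10 cm/s
8–14 s: 3 × 6 = 18 cm/s
14–20 s: 11 × 6 = 66 cm/s
Δv = 56 cm/s, so v(20) = -9 + (56) = 47 cm/s.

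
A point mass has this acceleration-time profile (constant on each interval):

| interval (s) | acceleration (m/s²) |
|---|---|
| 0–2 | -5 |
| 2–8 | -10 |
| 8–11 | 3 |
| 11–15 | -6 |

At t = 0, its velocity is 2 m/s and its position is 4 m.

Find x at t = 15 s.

On each constant-a segment, Δv = aΔt and Δx = v₀Δt + ½aΔt²; chain segment to segment.
0–2 s: v starts 2 m/s; Δx = 2·2 + ½·-5·2² = -6 m; v ends -8 m/s.
2–8 s: v starts -8 m/s; Δx = -8·6 + ½·-10·6² = -228 m; v ends -68 m/s.
8–11 s: v starts -68 m/s; Δx = -68·3 + ½·3·3² = -190.5 m; v ends -59 m/s.
11–15 s: v starts -59 m/s; Δx = -59·4 + ½·-6·4² = -284 m; v ends -83 m/s.
x(15) = 4 + Σ Δx = -704.5 m.

-704.5 m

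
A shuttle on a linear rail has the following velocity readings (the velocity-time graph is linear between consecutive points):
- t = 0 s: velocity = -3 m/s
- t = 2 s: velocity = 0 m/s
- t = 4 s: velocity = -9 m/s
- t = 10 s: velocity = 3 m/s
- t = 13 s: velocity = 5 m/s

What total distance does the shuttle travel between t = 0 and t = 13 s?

Total distance travelled is ∫|v| dt — sum the magnitudes of each area piece.
0–2 s: |½(-3 + 0)(2)| = 3 m
2–4 s: |½(0 + -9)(2)| = 9 m
4–10 s: v = 0 at t = 8.5 s; triangle areas 20.25 + 2.25 = 22.5 m
10–13 s: |½(3 + 5)(3)| = 12 m
Total distance = 46.5 m

46.5 m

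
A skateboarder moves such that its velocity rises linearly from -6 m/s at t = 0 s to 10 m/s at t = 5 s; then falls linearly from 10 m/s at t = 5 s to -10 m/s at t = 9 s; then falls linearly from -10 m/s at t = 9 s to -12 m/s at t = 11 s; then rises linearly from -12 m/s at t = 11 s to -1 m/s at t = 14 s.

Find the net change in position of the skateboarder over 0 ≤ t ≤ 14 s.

Net displacement equals the area under the velocity-time graph (areas below the axis count negative).
0–5 s: ½(-6 + 10)(5) = 10 m
5–9 s: ½(10 + -10)(4) = 0 m
9–11 s: ½(-10 + -12)(2) = -22 m
11–14 s: ½(-12 + -1)(3) = -19.5 m
Net displacement = -31.5 m

-31.5 m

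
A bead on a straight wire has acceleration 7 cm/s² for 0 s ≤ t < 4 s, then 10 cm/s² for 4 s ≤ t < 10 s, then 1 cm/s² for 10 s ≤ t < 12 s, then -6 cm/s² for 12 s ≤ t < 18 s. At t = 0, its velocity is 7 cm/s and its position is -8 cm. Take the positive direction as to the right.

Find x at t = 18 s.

1132 cm

On each constant-a segment, Δv = aΔt and Δx = v₀Δt + ½aΔt²; chain segment to segment.
0–4 s: v starts 7 cm/s; Δx = 7·4 + ½·7·4² = 84 cm; v ends 35 cm/s.
4–10 s: v starts 35 cm/s; Δx = 35·6 + ½·10·6² = 390 cm; v ends 95 cm/s.
10–12 s: v starts 95 cm/s; Δx = 95·2 + ½·1·2² = 192 cm; v ends 97 cm/s.
12–18 s: v starts 97 cm/s; Δx = 97·6 + ½·-6·6² = 474 cm; v ends 61 cm/s.
x(18) = -8 + Σ Δx = 1132 cm.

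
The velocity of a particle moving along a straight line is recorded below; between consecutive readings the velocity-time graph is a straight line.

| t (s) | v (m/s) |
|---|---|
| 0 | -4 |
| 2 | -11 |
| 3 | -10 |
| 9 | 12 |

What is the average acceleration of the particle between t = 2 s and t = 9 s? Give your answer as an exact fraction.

23/7 m/s²

Average acceleration = Δv/Δt = (12 − -11)/(9 − 2) = 23/7 m/s².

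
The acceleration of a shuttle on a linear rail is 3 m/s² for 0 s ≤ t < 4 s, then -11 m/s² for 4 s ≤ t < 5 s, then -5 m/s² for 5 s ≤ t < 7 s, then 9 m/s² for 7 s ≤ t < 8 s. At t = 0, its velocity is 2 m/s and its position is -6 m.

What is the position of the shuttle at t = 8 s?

On each constant-a segment, Δv = aΔt and Δx = v₀Δt + ½aΔt²; chain segment to segment.
0–4 s: v starts 2 m/s; Δx = 2·4 + ½·3·4² = 32 m; v ends 14 m/s.
4–5 s: v starts 14 m/s; Δx = 14·1 + ½·-11·1² = 8.5 m; v ends 3 m/s.
5–7 s: v starts 3 m/s; Δx = 3·2 + ½·-5·2² = -4 m; v ends -7 m/s.
7–8 s: v starts -7 m/s; Δx = -7·1 + ½·9·1² = -2.5 m; v ends 2 m/s.
x(8) = -6 + Σ Δx = 28 m.

28 m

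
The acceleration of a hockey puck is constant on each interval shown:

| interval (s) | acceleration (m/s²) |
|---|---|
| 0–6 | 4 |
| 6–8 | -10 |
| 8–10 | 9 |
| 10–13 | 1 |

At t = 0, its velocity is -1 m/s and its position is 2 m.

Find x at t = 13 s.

On each constant-a segment, Δv = aΔt and Δx = v₀Δt + ½aΔt²; chain segment to segment.
0–6 s: v starts -1 m/s; Δx = -1·6 + ½·4·6² = 66 m; v ends 23 m/s.
6–8 s: v starts 23 m/s; Δx = 23·2 + ½·-10·2² = 26 m; v ends 3 m/s.
8–10 s: v starts 3 m/s; Δx = 3·2 + ½·9·2² = 24 m; v ends 21 m/s.
10–13 s: v starts 21 m/s; Δx = 21·3 + ½·1·3² = 67.5 m; v ends 24 m/s.
x(13) = 2 + Σ Δx = 185.5 m.

185.5 m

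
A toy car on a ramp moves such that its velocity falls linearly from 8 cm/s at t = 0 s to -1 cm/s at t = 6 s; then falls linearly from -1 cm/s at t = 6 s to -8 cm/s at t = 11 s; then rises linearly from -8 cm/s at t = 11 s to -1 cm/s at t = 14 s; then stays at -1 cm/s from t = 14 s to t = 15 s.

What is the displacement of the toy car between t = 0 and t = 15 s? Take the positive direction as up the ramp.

-16 cm

Displacement is the signed area under the v-t curve.
0–6 s: ½(8 + -1)(6) = 21 cm
6–11 s: ½(-1 + -8)(5) = -22.5 cm
11–14 s: ½(-8 + -1)(3) = -13.5 cm
14–15 s: -1 × 1 = -1 cm
Net displacement = -16 cm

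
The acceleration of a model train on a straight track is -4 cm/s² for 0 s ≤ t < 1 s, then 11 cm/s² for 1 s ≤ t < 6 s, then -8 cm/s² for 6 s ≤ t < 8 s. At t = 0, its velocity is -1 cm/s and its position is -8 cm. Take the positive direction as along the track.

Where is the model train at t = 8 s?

On each constant-a segment, Δv = aΔt and Δx = v₀Δt + ½aΔt²; chain segment to segment.
0–1 s: v starts -1 cm/s; Δx = -1·1 + ½·-4·1² = -3 cm; v ends -5 cm/s.
1–6 s: v starts -5 cm/s; Δx = -5·5 + ½·11·5² = 112.5 cm; v ends 50 cm/s.
6–8 s: v starts 50 cm/s; Δx = 50·2 + ½·-8·2² = 84 cm; v ends 34 cm/s.
x(8) = -8 + Σ Δx = 185.5 cm.

185.5 cm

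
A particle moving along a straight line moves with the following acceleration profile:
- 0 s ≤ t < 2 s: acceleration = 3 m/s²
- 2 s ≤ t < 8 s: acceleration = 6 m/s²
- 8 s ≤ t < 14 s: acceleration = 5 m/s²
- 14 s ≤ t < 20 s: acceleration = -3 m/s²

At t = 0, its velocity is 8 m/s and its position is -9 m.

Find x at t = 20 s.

1021 m

On each constant-a segment, Δv = aΔt and Δx = v₀Δt + ½aΔt²; chain segment to segment.
0–2 s: v starts 8 m/s; Δx = 8·2 + ½·3·2² = 22 m; v ends 14 m/s.
2–8 s: v starts 14 m/s; Δx = 14·6 + ½·6·6² = 192 m; v ends 50 m/s.
8–14 s: v starts 50 m/s; Δx = 50·6 + ½·5·6² = 390 m; v ends 80 m/s.
14–20 s: v starts 80 m/s; Δx = 80·6 + ½·-3·6² = 426 m; v ends 62 m/s.
x(20) = -9 + Σ Δx = 1021 m.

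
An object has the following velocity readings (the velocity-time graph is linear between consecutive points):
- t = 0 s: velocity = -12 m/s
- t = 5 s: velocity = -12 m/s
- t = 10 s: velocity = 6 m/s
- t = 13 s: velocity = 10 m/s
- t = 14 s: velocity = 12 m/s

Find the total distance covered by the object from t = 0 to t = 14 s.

Distance (not displacement) is the total path length: add the absolute areas under v-t.
0–5 s: |-12| × 5 = 60 m
5–10 s: v = 0 at t = 25/3 s; triangle areas 20 + 5 = 25 m
10–13 s: |½(6 + 10)(3)| = 24 m
13–14 s: |½(10 + 12)(1)| = 11 m
Total distance = 120 m

120 m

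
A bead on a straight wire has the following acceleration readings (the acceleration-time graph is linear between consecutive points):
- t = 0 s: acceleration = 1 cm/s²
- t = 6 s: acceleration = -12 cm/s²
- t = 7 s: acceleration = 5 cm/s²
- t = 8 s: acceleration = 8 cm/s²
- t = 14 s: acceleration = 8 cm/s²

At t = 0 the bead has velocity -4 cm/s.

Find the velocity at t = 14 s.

Δv equals the area under the a-t graph; then v = v₀ + Δv.
0–6 s: ½(1 + -12)(6) = -33 cm/s
6–7 s: ½(-12 + 5)(1) = -3.5 cm/s
7–8 s: ½(5 + 8)(1) = 6.5 cm/s
8–14 s: 8 × 6 = 48 cm/s
Δv = 18 cm/s, so v(14) = -4 + (18) = 14 cm/s.

14 cm/s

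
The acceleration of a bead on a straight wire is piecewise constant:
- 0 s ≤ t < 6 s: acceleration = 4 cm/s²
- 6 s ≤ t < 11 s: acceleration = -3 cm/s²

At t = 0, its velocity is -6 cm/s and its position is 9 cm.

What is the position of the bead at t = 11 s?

On each constant-a segment, Δv = aΔt and Δx = v₀Δt + ½aΔt²; chain segment to segment.
0–6 s: v starts -6 cm/s; Δx = -6·6 + ½·4·6² = 36 cm; v ends 18 cm/s.
6–11 s: v starts 18 cm/s; Δx = 18·5 + ½·-3·5² = 52.5 cm; v ends 3 cm/s.
x(11) = 9 + Σ Δx = 97.5 cm.

97.5 cm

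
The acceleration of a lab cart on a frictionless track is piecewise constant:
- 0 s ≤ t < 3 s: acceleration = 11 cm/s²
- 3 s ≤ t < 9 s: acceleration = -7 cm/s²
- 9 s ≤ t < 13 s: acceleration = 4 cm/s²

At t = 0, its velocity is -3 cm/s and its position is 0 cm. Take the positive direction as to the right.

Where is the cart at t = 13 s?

On each constant-a segment, Δv = aΔt and Δx = v₀Δt + ½aΔt²; chain segment to segment.
0–3 s: v starts -3 cm/s; Δx = -3·3 + ½·11·3² = 40.5 cm; v ends 30 cm/s.
3–9 s: v starts 30 cm/s; Δx = 30·6 + ½·-7·6² = 54 cm; v ends -12 cm/s.
9–13 s: v starts -12 cm/s; Δx = -12·4 + ½·4·4² = -16 cm; v ends 4 cm/s.
x(13) = 0 + Σ Δx = 78.5 cm.

78.5 cm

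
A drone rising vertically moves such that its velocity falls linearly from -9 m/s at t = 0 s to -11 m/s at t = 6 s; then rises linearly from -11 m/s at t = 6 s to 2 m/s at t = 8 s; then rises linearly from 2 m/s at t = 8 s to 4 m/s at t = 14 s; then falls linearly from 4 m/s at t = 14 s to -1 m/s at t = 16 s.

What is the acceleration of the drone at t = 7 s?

Acceleration is the slope of the v-t graph on 6–8 s: (2 − -11)/(8 − 6) = 6.5 m/s².

6.5 m/s²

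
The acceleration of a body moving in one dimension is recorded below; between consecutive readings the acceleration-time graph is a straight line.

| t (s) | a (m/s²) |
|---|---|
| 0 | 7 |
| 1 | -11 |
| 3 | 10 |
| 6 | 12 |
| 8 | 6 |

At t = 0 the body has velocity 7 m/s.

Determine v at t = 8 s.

Δv equals the area under the a-t graph; then v = v₀ + Δv.
0–1 s: ½(7 + -11)(1) = -2 m/s
1–3 s: ½(-11 + 10)(2) = -1 m/s
3–6 s: ½(10 + 12)(3) = 33 m/s
6–8 s: ½(12 + 6)(2) = 18 m/s
Δv = 48 m/s, so v(8) = 7 + (48) = 55 m/s.

55 m/s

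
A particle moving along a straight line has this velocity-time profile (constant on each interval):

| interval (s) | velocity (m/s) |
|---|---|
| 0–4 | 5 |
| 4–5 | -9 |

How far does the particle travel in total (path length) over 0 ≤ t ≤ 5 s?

Total distance travelled is ∫|v| dt — sum the magnitudes of each area piece.
0–4 s: |5| × 4 = 20 m
4–5 s: |-9| × 1 = 9 m
Total distance = 29 m

29 m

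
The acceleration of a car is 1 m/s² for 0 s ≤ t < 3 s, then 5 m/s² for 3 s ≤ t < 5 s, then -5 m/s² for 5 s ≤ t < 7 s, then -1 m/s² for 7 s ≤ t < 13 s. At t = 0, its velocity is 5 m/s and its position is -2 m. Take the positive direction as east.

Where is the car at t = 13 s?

99.5 m

On each constant-a segment, Δv = aΔt and Δx = v₀Δt + ½aΔt²; chain segment to segment.
0–3 s: v starts 5 m/s; Δx = 5·3 + ½·1·3² = 19.5 m; v ends 8 m/s.
3–5 s: v starts 8 m/s; Δx = 8·2 + ½·5·2² = 26 m; v ends 18 m/s.
5–7 s: v starts 18 m/s; Δx = 18·2 + ½·-5·2² = 26 m; v ends 8 m/s.
7–13 s: v starts 8 m/s; Δx = 8·6 + ½·-1·6² = 30 m; v ends 2 m/s.
x(13) = -2 + Σ Δx = 99.5 m.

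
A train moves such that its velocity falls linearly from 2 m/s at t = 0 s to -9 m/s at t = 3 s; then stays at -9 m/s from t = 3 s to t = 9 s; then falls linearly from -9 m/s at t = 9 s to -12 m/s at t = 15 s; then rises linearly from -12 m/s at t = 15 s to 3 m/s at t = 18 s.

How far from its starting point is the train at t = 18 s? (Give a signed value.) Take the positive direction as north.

Net displacement equals the area under the velocity-time graph (areas below the axis count negative).
0–3 s: ½(2 + -9)(3) = -10.5 m
3–9 s: -9 × 6 = -54 m
9–15 s: ½(-9 + -12)(6) = -63 m
15–18 s: ½(-12 + 3)(3) = -13.5 m
Net displacement = -141 m

-141 m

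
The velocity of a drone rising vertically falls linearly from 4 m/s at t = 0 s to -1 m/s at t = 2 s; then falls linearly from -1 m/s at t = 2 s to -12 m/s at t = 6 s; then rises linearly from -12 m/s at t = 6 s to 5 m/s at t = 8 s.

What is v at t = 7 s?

-3.5 m/s

On 6–8 s the graph is linear from -12 to 5 m/s: v(7) = -12 + (5 − -12)·(7 − 6)/(8 − 6) = -3.5 m/s.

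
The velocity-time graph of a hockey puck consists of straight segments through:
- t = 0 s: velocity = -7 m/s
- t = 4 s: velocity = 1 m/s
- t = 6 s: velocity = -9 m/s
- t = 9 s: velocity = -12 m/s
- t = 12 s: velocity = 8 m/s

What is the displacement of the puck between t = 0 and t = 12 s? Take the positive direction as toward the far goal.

Net displacement equals the area under the velocity-time graph (areas below the axis count negative).
0–4 s: ½(-7 + 1)(4) = -12 m
4–6 s: ½(1 + -9)(2) = -8 m
6–9 s: ½(-9 + -12)(3) = -31.5 m
9–12 s: ½(-12 + 8)(3) = -6 m
Net displacement = -57.5 m

-57.5 m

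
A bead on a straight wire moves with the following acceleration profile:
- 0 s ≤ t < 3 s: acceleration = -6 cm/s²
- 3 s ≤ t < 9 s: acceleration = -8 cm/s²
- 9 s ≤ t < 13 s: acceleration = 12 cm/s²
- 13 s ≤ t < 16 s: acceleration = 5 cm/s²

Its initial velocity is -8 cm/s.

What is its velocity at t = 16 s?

Δv equals the area under the a-t graph; then v = v₀ + Δv.
0–3 s: -6 × 3 = -18 cm/s
3–9 s: -8 × 6 = -48 cm/s
9–13 s: 12 × 4 = 48 cm/s
13–16 s: 5 × 3 = 15 cm/s
Δv = -3 cm/s, so v(16) = -8 + (-3) = -11 cm/s.

-11 cm/s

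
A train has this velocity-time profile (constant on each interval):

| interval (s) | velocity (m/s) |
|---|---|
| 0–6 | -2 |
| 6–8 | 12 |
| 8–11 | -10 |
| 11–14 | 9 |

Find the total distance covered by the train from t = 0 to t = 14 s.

Total distance travelled is ∫|v| dt — sum the magnitudes of each area piece.
0–6 s: |-2| × 6 = 12 m
6–8 s: |12| × 2 = 24 m
8–11 s: |-10| × 3 = 30 m
11–14 s: |9| × 3 = 27 m
Total distance = 93 m

93 m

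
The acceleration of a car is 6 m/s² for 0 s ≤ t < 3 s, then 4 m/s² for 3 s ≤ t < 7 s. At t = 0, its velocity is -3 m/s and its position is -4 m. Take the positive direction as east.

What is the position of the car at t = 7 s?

On each constant-a segment, Δv = aΔt and Δx = v₀Δt + ½aΔt²; chain segment to segment.
0–3 s: v starts -3 m/s; Δx = -3·3 + ½·6·3² = 18 m; v ends 15 m/s.
3–7 s: v starts 15 m/s; Δx = 15·4 + ½·4·4² = 92 m; v ends 31 m/s.
x(7) = -4 + Σ Δx = 106 m.

106 m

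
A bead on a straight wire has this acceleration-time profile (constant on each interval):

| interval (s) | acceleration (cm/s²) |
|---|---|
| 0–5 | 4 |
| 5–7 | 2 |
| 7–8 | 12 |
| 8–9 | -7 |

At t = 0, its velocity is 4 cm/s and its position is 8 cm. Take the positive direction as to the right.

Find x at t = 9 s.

200.5 cm

On each constant-a segment, Δv = aΔt and Δx = v₀Δt + ½aΔt²; chain segment to segment.
0–5 s: v starts 4 cm/s; Δx = 4·5 + ½·4·5² = 70 cm; v ends 24 cm/s.
5–7 s: v starts 24 cm/s; Δx = 24·2 + ½·2·2² = 52 cm; v ends 28 cm/s.
7–8 s: v starts 28 cm/s; Δx = 28·1 + ½·12·1² = 34 cm; v ends 40 cm/s.
8–9 s: v starts 40 cm/s; Δx = 40·1 + ½·-7·1² = 36.5 cm; v ends 33 cm/s.
x(9) = 8 + Σ Δx = 200.5 cm.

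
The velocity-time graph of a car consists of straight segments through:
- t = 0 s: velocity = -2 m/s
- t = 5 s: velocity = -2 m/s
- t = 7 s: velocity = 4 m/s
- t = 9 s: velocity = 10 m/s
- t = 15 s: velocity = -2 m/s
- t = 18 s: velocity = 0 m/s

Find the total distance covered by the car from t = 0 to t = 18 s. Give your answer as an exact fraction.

Distance (not displacement) is the total path length: add the absolute areas under v-t.
0–5 s: |-2| × 5 = 10 m
5–7 s: v = 0 at t = 17/3 s; triangle areas 2/3 + 8/3 = 10/3 m
7–9 s: |½(4 + 10)(2)| = 14 m
9–15 s: v = 0 at t = 14 s; triangle areas 25 + 1 = 26 m
15–18 s: |½(-2 + 0)(3)| = 3 m
Total distance = 169/3 m

169/3 m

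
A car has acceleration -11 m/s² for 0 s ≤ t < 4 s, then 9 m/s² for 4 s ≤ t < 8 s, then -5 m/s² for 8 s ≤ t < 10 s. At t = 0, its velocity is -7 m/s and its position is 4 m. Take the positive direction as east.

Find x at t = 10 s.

On each constant-a segment, Δv = aΔt and Δx = v₀Δt + ½aΔt²; chain segment to segment.
0–4 s: v starts -7 m/s; Δx = -7·4 + ½·-11·4² = -116 m; v ends -51 m/s.
4–8 s: v starts -51 m/s; Δx = -51·4 + ½·9·4² = -132 m; v ends -15 m/s.
8–10 s: v starts -15 m/s; Δx = -15·2 + ½·-5·2² = -40 m; v ends -25 m/s.
x(10) = 4 + Σ Δx = -284 m.

-284 m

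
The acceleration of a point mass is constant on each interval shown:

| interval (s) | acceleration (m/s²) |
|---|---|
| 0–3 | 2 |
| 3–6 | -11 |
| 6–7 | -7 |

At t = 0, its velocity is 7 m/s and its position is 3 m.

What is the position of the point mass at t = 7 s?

On each constant-a segment, Δv = aΔt and Δx = v₀Δt + ½aΔt²; chain segment to segment.
0–3 s: v starts 7 m/s; Δx = 7·3 + ½·2·3² = 30 m; v ends 13 m/s.
3–6 s: v starts 13 m/s; Δx = 13·3 + ½·-11·3² = -10.5 m; v ends -20 m/s.
6–7 s: v starts -20 m/s; Δx = -20·1 + ½·-7·1² = -23.5 m; v ends -27 m/s.
x(7) = 3 + Σ Δx = -1 m.

-1 m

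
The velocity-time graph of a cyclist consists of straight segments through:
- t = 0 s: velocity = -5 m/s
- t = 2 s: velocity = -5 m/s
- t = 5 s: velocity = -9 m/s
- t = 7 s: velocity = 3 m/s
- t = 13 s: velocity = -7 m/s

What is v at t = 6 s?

On 5–7 s the graph is linear from -9 to 3 m/s: v(6) = -9 + (3 − -9)·(6 − 5)/(7 − 5) = -3 m/s.

-3 m/s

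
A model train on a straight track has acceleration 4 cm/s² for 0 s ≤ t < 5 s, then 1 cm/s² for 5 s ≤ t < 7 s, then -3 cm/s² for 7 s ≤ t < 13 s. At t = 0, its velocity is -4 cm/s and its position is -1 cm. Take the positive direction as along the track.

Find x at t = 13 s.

On each constant-a segment, Δv = aΔt and Δx = v₀Δt + ½aΔt²; chain segment to segment.
0–5 s: v starts -4 cm/s; Δx = -4·5 + ½·4·5² = 30 cm; v ends 16 cm/s.
5–7 s: v starts 16 cm/s; Δx = 16·2 + ½·1·2² = 34 cm; v ends 18 cm/s.
7–13 s: v starts 18 cm/s; Δx = 18·6 + ½·-3·6² = 54 cm; v ends 0 cm/s.
x(13) = -1 + Σ Δx = 117 cm.

117 cm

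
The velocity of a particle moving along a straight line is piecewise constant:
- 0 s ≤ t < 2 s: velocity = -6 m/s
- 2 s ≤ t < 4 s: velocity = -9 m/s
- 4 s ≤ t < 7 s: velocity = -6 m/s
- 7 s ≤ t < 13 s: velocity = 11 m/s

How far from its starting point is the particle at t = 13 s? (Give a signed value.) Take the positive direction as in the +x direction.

Displacement is the signed area under the v-t curve.
0–2 s: -6 × 2 = -12 m
2–4 s: -9 × 2 = -18 m
4–7 s: -6 × 3 = -18 m
7–13 s: 11 × 6 = 66 m
Net displacement = 18 m

18 m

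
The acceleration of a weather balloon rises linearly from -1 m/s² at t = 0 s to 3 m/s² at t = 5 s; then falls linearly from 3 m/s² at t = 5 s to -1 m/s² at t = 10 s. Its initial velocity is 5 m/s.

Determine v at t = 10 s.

Δv equals the area under the a-t graph; then v = v₀ + Δv.
0–5 s: ½(-1 + 3)(5) = 5 m/s
5–10 s: ½(3 + -1)(5) = 5 m/s
Δv = 10 m/s, so v(10) = 5 + (10) = 15 m/s.

15 m/s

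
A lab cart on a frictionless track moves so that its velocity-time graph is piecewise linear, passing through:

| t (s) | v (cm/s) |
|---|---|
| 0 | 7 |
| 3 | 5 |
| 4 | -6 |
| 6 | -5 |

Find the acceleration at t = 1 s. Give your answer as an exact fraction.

-2/3 cm/s²

Acceleration is the slope of the v-t graph on 0–3 s: (5 − 7)/(3 − 0) = -2/3 cm/s².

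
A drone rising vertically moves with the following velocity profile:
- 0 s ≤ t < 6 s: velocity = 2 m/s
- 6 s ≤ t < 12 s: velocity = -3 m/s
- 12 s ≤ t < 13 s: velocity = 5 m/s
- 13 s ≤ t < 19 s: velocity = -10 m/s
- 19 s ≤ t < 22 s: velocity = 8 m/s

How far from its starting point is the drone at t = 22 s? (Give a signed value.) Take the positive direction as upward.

-37 m

Net displacement equals the area under the velocity-time graph (areas below the axis count negative).
0–6 s: 2 × 6 = 12 m
6–12 s: -3 × 6 = -18 m
12–13 s: 5 × 1 = 5 m
13–19 s: -10 × 6 = -60 m
19–22 s: 8 × 3 = 24 m
Net displacement = -37 m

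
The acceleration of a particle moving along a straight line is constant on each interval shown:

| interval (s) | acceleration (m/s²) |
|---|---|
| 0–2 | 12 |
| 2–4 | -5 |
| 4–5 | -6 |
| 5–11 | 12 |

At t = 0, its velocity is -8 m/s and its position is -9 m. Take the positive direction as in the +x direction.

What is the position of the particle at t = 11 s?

240 m

On each constant-a segment, Δv = aΔt and Δx = v₀Δt + ½aΔt²; chain segment to segment.
0–2 s: v starts -8 m/s; Δx = -8·2 + ½·12·2² = 8 m; v ends 16 m/s.
2–4 s: v starts 16 m/s; Δx = 16·2 + ½·-5·2² = 22 m; v ends 6 m/s.
4–5 s: v starts 6 m/s; Δx = 6·1 + ½·-6·1² = 3 m; v ends 0 m/s.
5–11 s: v starts 0 m/s; Δx = 0·6 + ½·12·6² = 216 m; v ends 72 m/s.
x(11) = -9 + Σ Δx = 240 m.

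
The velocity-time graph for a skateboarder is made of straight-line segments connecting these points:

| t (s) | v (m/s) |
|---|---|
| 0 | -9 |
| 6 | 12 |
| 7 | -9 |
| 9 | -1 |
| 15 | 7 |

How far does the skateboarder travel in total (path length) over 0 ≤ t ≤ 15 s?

Total distance travelled is ∫|v| dt — sum the magnitudes of each area piece.
0–6 s: v = 0 at t = 18/7 s; triangle areas 81/7 + 144/7 = 225/7 m
6–7 s: v = 0 at t = 46/7 s; triangle areas 24/7 + 27/14 = 75/14 m
7–9 s: |½(-9 + -1)(2)| = 10 m
9–15 s: v = 0 at t = 9.75 s; triangle areas 0.375 + 18.375 = 18.75 m
Total distance = 66.25 m

66.25 m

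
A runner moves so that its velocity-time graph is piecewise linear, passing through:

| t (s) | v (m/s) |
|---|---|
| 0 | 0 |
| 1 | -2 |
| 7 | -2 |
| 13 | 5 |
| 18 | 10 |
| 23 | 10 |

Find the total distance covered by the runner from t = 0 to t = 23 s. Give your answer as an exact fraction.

1581/14 m

Distance (not displacement) is the total path length: add the absolute areas under v-t.
0–1 s: |½(0 + -2)(1)| = 1 m
1–7 s: |-2| × 6 = 12 m
7–13 s: v = 0 at t = 61/7 s; triangle areas 12/7 + 75/7 = 87/7 m
13–18 s: |½(5 + 10)(5)| = 37.5 m
18–23 s: |10| × 5 = 50 m
Total distance = 1581/14 m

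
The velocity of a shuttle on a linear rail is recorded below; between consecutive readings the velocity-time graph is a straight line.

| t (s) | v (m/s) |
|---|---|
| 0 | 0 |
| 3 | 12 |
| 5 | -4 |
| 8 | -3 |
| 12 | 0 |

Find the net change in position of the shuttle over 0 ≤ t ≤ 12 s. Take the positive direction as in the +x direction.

Net displacement equals the area under the velocity-time graph (areas below the axis count negative).
0–3 s: ½(0 + 12)(3) = 18 m
3–5 s: ½(12 + -4)(2) = 8 m
5–8 s: ½(-4 + -3)(3) = -10.5 m
8–12 s: ½(-3 + 0)(4) = -6 m
Net displacement = 9.5 m

9.5 m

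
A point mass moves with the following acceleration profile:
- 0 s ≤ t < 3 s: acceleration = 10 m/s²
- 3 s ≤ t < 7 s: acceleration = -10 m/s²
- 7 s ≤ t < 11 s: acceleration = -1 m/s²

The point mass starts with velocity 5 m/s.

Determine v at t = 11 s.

Δv equals the area under the a-t graph; then v = v₀ + Δv.
0–3 s: 10 × 3 = 30 m/s
3–7 s: -10 × 4 = -40 m/s
7–11 s: -1 × 4 = -4 m/s
Δv = -14 m/s, so v(11) = 5 + (-14) = -9 m/s.

-9 m/s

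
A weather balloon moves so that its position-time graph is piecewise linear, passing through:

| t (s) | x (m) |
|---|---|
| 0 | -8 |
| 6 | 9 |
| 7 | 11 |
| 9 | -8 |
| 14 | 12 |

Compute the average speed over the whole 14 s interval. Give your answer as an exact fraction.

Average speed = (total path length)/(elapsed time); on a piecewise-linear x-t graph the path length is Σ|Δx|.
0–6 s: |Δx| = |9 − -8| = 17 m
6–7 s: |Δx| = |11 − 9| = 2 m
7–9 s: |Δx| = |-8 − 11| = 19 m
9–14 s: |Δx| = |12 − -8| = 20 m
Total path = 58 m; average speed = 58/14 = 29/7 m/s.

29/7 m/s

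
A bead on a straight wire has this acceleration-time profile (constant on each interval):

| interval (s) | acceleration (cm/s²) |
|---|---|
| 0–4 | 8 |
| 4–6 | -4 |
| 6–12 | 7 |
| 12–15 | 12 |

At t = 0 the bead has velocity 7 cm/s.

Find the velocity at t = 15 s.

Δv equals the area under the a-t graph; then v = v₀ + Δv.
0–4 s: 8 × 4 = 32 cm/s
4–6 s: -4 × 2 = -8 cm/s
6–12 s: 7 × 6 = 42 cm/s
12–15 s: 12 × 3 = 36 cm/s
Δv = 102 cm/s, so v(15) = 7 + (102) = 109 cm/s.

109 cm/s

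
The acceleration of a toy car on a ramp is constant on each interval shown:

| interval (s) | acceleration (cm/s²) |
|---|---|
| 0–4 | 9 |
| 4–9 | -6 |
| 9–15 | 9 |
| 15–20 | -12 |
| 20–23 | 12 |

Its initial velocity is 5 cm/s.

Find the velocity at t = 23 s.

Δv equals the area under the a-t graph; then v = v₀ + Δv.
0–4 s: 9 × 4 = 36 cm/s
4–9 s: -6 × 5 = -30 cm/s
9–15 s: 9 × 6 = 54 cm/s
15–20 s: -12 × 5 = -60 cm/s
20–23 s: 12 × 3 = 36 cm/s
Δv = 36 cm/s, so v(23) = 5 + (36) = 41 cm/s.

41 cm/s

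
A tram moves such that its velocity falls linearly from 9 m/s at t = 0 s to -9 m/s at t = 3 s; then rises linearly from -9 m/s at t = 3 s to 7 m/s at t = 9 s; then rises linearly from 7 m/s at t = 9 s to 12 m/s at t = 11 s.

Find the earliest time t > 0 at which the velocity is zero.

v changes sign on 0–3 s (from 9 to -9); the graph is linear there, so v = 0 at t = 0 + (-9)·(3 − 0)/(-9 − 9) = 1.5 s.

t = 1.5 s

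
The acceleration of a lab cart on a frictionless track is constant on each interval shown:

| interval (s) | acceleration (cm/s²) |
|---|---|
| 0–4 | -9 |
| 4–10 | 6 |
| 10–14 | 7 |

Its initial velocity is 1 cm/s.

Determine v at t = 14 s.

Δv equals the area under the a-t graph; then v = v₀ + Δv.
0–4 s: -9 × 4 = -36 cm/s
4–10 s: 6 × 6 = 36 cm/s
10–14 s: 7 × 4 = 28 cm/s
Δv = 28 cm/s, so v(14) = 1 + (28) = 29 cm/s.

29 cm/s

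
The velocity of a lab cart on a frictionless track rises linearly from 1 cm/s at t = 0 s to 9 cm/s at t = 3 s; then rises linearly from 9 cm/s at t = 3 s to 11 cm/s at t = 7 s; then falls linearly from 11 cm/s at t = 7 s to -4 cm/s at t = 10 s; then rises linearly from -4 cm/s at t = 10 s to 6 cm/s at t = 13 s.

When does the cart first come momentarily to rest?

v changes sign on 7–10 s (from 11 to -4); the graph is linear there, so v = 0 at t = 7 + (-11)·(10 − 7)/(-4 − 11) = 9.2 s.

t = 9.2 s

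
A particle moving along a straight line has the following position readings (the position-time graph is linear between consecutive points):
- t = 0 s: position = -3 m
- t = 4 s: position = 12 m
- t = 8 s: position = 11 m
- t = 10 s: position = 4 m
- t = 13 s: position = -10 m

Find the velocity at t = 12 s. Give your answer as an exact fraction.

Velocity is the slope of the x-t graph on 10–13 s: (-10 − 4)/(13 − 10) = -14/3 m/s.

-14/3 m/s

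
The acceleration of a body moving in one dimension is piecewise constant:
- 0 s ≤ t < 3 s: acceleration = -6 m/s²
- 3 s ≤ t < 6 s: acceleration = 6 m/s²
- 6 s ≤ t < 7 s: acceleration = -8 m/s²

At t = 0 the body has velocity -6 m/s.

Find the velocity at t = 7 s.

-14 m/s

Δv equals the area under the a-t graph; then v = v₀ + Δv.
0–3 s: -6 × 3 = -18 m/s
3–6 s: 6 × 3 = 18 m/s
6–7 s: -8 × 1 = -8 m/s
Δv = -8 m/s, so v(7) = -6 + (-8) = -14 m/s.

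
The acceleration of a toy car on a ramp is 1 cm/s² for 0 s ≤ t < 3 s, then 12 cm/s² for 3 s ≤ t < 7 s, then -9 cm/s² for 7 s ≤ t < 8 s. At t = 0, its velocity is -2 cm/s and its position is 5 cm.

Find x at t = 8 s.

On each constant-a segment, Δv = aΔt and Δx = v₀Δt + ½aΔt²; chain segment to segment.
0–3 s: v starts -2 cm/s; Δx = -2·3 + ½·1·3² = -1.5 cm; v ends 1 cm/s.
3–7 s: v starts 1 cm/s; Δx = 1·4 + ½·12·4² = 100 cm; v ends 49 cm/s.
7–8 s: v starts 49 cm/s; Δx = 49·1 + ½·-9·1² = 44.5 cm; v ends 40 cm/s.
x(8) = 5 + Σ Δx = 148 cm.

148 cm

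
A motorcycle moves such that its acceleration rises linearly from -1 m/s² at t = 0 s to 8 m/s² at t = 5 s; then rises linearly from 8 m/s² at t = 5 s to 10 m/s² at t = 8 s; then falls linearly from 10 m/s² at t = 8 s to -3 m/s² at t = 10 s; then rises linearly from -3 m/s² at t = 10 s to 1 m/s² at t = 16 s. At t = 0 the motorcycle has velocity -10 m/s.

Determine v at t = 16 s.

35.5 m/s

Δv equals the area under the a-t graph; then v = v₀ + Δv.
0–5 s: ½(-1 + 8)(5) = 17.5 m/s
5–8 s: ½(8 + 10)(3) = 27 m/s
8–10 s: ½(10 + -3)(2) = 7 m/s
10–16 s: ½(-3 + 1)(6) = -6 m/s
Δv = 45.5 m/s, so v(16) = -10 + (45.5) = 35.5 m/s.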